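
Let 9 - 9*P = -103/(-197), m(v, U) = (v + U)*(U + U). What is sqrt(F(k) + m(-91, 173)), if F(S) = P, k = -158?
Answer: sqrt(9910129522)/591 ≈ 168.44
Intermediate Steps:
m(v, U) = 2*U*(U + v) (m(v, U) = (U + v)*(2*U) = 2*U*(U + v))
P = 1670/1773 (P = 1 - (-103)/(9*(-197)) = 1 - (-103)*(-1)/(9*197) = 1 - 1/9*103/197 = 1 - 103/1773 = 1670/1773 ≈ 0.94191)
F(S) = 1670/1773
sqrt(F(k) + m(-91, 173)) = sqrt(1670/1773 + 2*173*(173 - 91)) = sqrt(1670/1773 + 2*173*82) = sqrt(1670/1773 + 28372) = sqrt(50305226/1773) = sqrt(9910129522)/591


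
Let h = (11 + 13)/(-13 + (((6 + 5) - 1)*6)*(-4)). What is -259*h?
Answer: 6216/253 ≈ 24.569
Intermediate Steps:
h = -24/253 (h = 24/(-13 + ((11 - 1)*6)*(-4)) = 24/(-13 + (10*6)*(-4)) = 24/(-13 + 60*(-4)) = 24/(-13 - 240) = 24/(-253) = 24*(-1/253) = -24/253 ≈ -0.094862)
-259*h = -259*(-24/253) = 6216/253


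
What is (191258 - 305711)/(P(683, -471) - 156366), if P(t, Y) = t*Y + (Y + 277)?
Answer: 114453/478253 ≈ 0.23931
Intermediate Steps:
P(t, Y) = 277 + Y + Y*t (P(t, Y) = Y*t + (277 + Y) = 277 + Y + Y*t)
(191258 - 305711)/(P(683, -471) - 156366) = (191258 - 305711)/((277 - 471 - 471*683) - 156366) = -114453/((277 - 471 - 321693) - 156366) = -114453/(-321887 - 156366) = -114453/(-478253) = -114453*(-1/478253) = 114453/478253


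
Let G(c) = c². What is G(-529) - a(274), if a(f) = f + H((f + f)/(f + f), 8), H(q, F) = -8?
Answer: 279575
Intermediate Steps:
a(f) = -8 + f (a(f) = f - 8 = -8 + f)
G(-529) - a(274) = (-529)² - (-8 + 274) = 279841 - 1*266 = 279841 - 266 = 279575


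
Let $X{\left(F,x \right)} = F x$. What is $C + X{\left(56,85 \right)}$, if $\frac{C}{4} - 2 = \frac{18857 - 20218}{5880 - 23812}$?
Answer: $\frac{21376305}{4483} \approx 4768.3$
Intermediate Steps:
$C = \frac{37225}{4483}$ ($C = 8 + 4 \frac{18857 - 20218}{5880 - 23812} = 8 + 4 \left(- \frac{1361}{-17932}\right) = 8 + 4 \left(\left(-1361\right) \left(- \frac{1}{17932}\right)\right) = 8 + 4 \cdot \frac{1361}{17932} = 8 + \frac{1361}{4483} = \frac{37225}{4483} \approx 8.3036$)
$C + X{\left(56,85 \right)} = \frac{37225}{4483} + 56 \cdot 85 = \frac{37225}{4483} + 4760 = \frac{21376305}{4483}$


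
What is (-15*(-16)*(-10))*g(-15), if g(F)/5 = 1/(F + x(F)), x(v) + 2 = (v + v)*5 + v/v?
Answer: 6000/83 ≈ 72.289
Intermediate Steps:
x(v) = -1 + 10*v (x(v) = -2 + ((v + v)*5 + v/v) = -2 + ((2*v)*5 + 1) = -2 + (10*v + 1) = -2 + (1 + 10*v) = -1 + 10*v)
g(F) = 5/(-1 + 11*F) (g(F) = 5/(F + (-1 + 10*F)) = 5/(-1 + 11*F))
(-15*(-16)*(-10))*g(-15) = (-15*(-16)*(-10))*(5/(-1 + 11*(-15))) = (240*(-10))*(5/(-1 - 165)) = -12000/(-166) = -12000*(-1)/166 = -2400*(-5/166) = 6000/83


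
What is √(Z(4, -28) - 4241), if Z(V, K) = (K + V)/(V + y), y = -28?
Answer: 4*I*√265 ≈ 65.115*I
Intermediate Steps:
Z(V, K) = (K + V)/(-28 + V) (Z(V, K) = (K + V)/(V - 28) = (K + V)/(-28 + V))
√(Z(4, -28) - 4241) = √((-28 + 4)/(-28 + 4) - 4241) = √(-24/(-24) - 4241) = √(-1/24*(-24) - 4241) = √(1 - 4241) = √(-4240) = 4*I*√265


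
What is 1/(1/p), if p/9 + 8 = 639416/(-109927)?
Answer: -13669488/109927 ≈ -124.35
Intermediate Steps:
p = -13669488/109927 (p = -72 + 9*(639416/(-109927)) = -72 + 9*(639416*(-1/109927)) = -72 + 9*(-639416/109927) = -72 - 5754744/109927 = -13669488/109927 ≈ -124.35)
1/(1/p) = 1/(1/(-13669488/109927)) = 1/(-109927/13669488) = -13669488/109927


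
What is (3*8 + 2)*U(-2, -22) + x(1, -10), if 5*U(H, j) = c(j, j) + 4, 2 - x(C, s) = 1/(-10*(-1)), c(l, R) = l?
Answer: -917/10 ≈ -91.700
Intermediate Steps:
x(C, s) = 19/10 (x(C, s) = 2 - 1/((-10*(-1))) = 2 - 1/((-2*(-5))) = 2 - 1/10 = 2 - 1*⅒ = 2 - ⅒ = 19/10)
U(H, j) = ⅘ + j/5 (U(H, j) = (j + 4)/5 = (4 + j)/5 = ⅘ + j/5)
(3*8 + 2)*U(-2, -22) + x(1, -10) = (3*8 + 2)*(⅘ + (⅕)*(-22)) + 19/10 = (24 + 2)*(⅘ - 22/5) + 19/10 = 26*(-18/5) + 19/10 = -468/5 + 19/10 = -917/10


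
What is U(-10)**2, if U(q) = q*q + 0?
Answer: 10000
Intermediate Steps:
U(q) = q**2 (U(q) = q**2 + 0 = q**2)
U(-10)**2 = ((-10)**2)**2 = 100**2 = 10000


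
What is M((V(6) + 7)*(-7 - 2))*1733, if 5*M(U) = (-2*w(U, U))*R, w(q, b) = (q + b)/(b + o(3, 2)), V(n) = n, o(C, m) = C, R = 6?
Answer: -811044/95 ≈ -8537.3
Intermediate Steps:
w(q, b) = (b + q)/(3 + b) (w(q, b) = (q + b)/(b + 3) = (b + q)/(3 + b))
M(U) = -24*U/(5*(3 + U)) (M(U) = (-2*(U + U)/(3 + U)*6)/5 = (-2*2*U/(3 + U)*6)/5 = (-4*U/(3 + U)*6)/5 = (-24*U/(3 + U))/5 = -24*U/(5*(3 + U)))
M((V(6) + 7)*(-7 - 2))*1733 = -24*(6 + 7)*(-7 - 2)/(15 + 5*((6 + 7)*(-7 - 2)))*1733 = -24*13*(-9)/(15 + 5*(13*(-9)))*1733 = -24*(-117)/(15 + 5*(-117))*1733 = -24*(-117)/(15 - 585)*1733 = -24*(-117)/(-570)*1733 = -24*(-117)*(-1/570)*1733 = -468/95*1733 = -811044/95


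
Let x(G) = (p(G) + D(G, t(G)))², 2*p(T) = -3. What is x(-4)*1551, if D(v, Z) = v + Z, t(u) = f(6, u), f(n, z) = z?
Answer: 559911/4 ≈ 1.3998e+5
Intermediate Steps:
p(T) = -3/2 (p(T) = (½)*(-3) = -3/2)
t(u) = u
D(v, Z) = Z + v
x(G) = (-3/2 + 2*G)² (x(G) = (-3/2 + (G + G))² = (-3/2 + 2*G)²)
x(-4)*1551 = ((-3 + 4*(-4))²/4)*1551 = ((-3 - 16)²/4)*1551 = ((¼)*(-19)²)*1551 = ((¼)*361)*1551 = (361/4)*1551 = 559911/4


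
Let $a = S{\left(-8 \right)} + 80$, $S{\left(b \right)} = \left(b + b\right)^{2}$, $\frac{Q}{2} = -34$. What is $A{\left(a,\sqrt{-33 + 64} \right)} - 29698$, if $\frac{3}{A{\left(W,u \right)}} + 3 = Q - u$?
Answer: $- \frac{49595731}{1670} + \frac{\sqrt{31}}{1670} \approx -29698.0$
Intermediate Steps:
$Q = -68$ ($Q = 2 \left(-34\right) = -68$)
$S{\left(b \right)} = 4 b^{2}$ ($S{\left(b \right)} = \left(2 b\right)^{2} = 4 b^{2}$)
$a = 336$ ($a = 4 \left(-8\right)^{2} + 80 = 4 \cdot 64 + 80 = 256 + 80 = 336$)
$A{\left(W,u \right)} = \frac{3}{-71 - u}$ ($A{\left(W,u \right)} = \frac{3}{-3 - \left(68 + u\right)} = \frac{3}{-71 - u}$)
$A{\left(a,\sqrt{-33 + 64} \right)} - 29698 = - \frac{3}{71 + \sqrt{-33 + 64}} - 29698 = - \frac{3}{71 + \sqrt{31}} - 29698 = -29698 - \frac{3}{71 + \sqrt{31}}$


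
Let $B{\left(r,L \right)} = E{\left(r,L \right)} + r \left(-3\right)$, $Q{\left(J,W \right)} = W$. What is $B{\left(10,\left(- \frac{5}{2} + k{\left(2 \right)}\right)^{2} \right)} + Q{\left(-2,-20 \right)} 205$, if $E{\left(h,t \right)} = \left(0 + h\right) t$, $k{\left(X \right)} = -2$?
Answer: $- \frac{7855}{2} \approx -3927.5$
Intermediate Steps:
$E{\left(h,t \right)} = h t$
$B{\left(r,L \right)} = - 3 r + L r$ ($B{\left(r,L \right)} = r L + r \left(-3\right) = L r - 3 r = - 3 r + L r$)
$B{\left(10,\left(- \frac{5}{2} + k{\left(2 \right)}\right)^{2} \right)} + Q{\left(-2,-20 \right)} 205 = 10 \left(-3 + \left(- \frac{5}{2} - 2\right)^{2}\right) - 4100 = 10 \left(-3 + \left(- \frac{9}{2}\right)^{2}\right) - 4100 = 10 \left(-3 + \frac{81}{4}\right) - 4100 = 10 \cdot \frac{69}{4} - 4100 = \frac{345}{2} - 4100 = - \frac{7855}{2}$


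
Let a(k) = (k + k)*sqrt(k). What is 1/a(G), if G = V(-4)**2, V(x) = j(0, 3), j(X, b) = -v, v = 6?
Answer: 1/432 ≈ 0.0023148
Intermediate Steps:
j(X, b) = -6 (j(X, b) = -1*6 = -6)
V(x) = -6
G = 36 (G = (-6)**2 = 36)
a(k) = 2*k**(3/2) (a(k) = (2*k)*sqrt(k) = 2*k**(3/2))
1/a(G) = 1/(2*36**(3/2)) = 1/(2*216) = 1/432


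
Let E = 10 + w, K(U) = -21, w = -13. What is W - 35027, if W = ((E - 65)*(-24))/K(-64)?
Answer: -245733/7 ≈ -35105.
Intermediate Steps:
E = -3 (E = 10 - 13 = -3)
W = -544/7 (W = ((-3 - 65)*(-24))/(-21) = -68*(-24)*(-1/21) = 1632*(-1/21) = -544/7 ≈ -77.714)
W - 35027 = -544/7 - 35027 = -245733/7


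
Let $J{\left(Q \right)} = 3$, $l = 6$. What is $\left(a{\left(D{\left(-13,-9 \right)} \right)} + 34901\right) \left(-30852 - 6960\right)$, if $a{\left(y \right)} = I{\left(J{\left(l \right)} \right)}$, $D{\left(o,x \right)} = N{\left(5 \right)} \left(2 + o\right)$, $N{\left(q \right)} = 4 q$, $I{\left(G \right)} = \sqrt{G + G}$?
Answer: $-1319676612 - 37812 \sqrt{6} \approx -1.3198 \cdot 10^{9}$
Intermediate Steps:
$I{\left(G \right)} = \sqrt{2} \sqrt{G}$ ($I{\left(G \right)} = \sqrt{2 G} = \sqrt{2} \sqrt{G}$)
$D{\left(o,x \right)} = 40 + 20 o$ ($D{\left(o,x \right)} = 4 \cdot 5 \left(2 + o\right) = 20 \left(2 + o\right) = 40 + 20 o$)
$a{\left(y \right)} = \sqrt{6}$ ($a{\left(y \right)} = \sqrt{2} \sqrt{3} = \sqrt{6}$)
$\left(a{\left(D{\left(-13,-9 \right)} \right)} + 34901\right) \left(-30852 - 6960\right) = \left(\sqrt{6} + 34901\right) \left(-30852 - 6960\right) = \left(34901 + \sqrt{6}\right) \left(-37812\right) = -1319676612 - 37812 \sqrt{6}$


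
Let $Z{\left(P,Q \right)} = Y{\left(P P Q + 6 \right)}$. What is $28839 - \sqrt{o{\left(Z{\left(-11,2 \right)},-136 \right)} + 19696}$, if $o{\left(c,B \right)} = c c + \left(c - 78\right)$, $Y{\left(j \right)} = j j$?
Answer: $28839 - 3 \sqrt{420313682} \approx -32666.0$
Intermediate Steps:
$Y{\left(j \right)} = j^{2}$
$Z{\left(P,Q \right)} = \left(6 + Q P^{2}\right)^{2}$ ($Z{\left(P,Q \right)} = \left(P P Q + 6\right)^{2} = \left(P^{2} Q + 6\right)^{2} = \left(Q P^{2} + 6\right)^{2} = \left(6 + Q P^{2}\right)^{2}$)
$o{\left(c,B \right)} = -78 + c + c^{2}$ ($o{\left(c,B \right)} = c^{2} + \left(c - 78\right) = c^{2} + \left(-78 + c\right) = -78 + c + c^{2}$)
$28839 - \sqrt{o{\left(Z{\left(-11,2 \right)},-136 \right)} + 19696} = 28839 - \sqrt{\left(-78 + \left(6 + 2 \left(-11\right)^{2}\right)^{2} + \left(\left(6 + 2 \left(-11\right)^{2}\right)^{2}\right)^{2}\right) + 19696} = 28839 - \sqrt{\left(-78 + \left(6 + 2 \cdot 121\right)^{2} + \left(\left(6 + 2 \cdot 121\right)^{2}\right)^{2}\right) + 19696} = 28839 - \sqrt{\left(-78 + \left(6 + 242\right)^{2} + \left(\left(6 + 242\right)^{2}\right)^{2}\right) + 19696} = 28839 - \sqrt{\left(-78 + 248^{2} + \left(248^{2}\right)^{2}\right) + 19696} = 28839 - \sqrt{\left(-78 + 61504 + 61504^{2}\right) + 19696} = 28839 - \sqrt{\left(-78 + 61504 + 3782742016\right) + 19696} = 28839 - \sqrt{3782803442 + 19696} = 28839 - \sqrt{3782823138} = 28839 - 3 \sqrt{420313682}$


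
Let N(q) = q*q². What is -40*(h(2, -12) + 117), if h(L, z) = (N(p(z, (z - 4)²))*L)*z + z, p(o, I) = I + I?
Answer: 128849014680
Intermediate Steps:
p(o, I) = 2*I
N(q) = q³
h(L, z) = z + 8*L*z*(-4 + z)⁶ (h(L, z) = ((2*(z - 4)²)³*L)*z + z = ((2*(-4 + z)²)³*L)*z + z = ((8*(-4 + z)⁶)*L)*z + z = (8*L*(-4 + z)⁶)*z + z = 8*L*z*(-4 + z)⁶ + z = z + 8*L*z*(-4 + z)⁶)
-40*(h(2, -12) + 117) = -40*(-12*(1 + 8*2*(-4 - 12)⁶) + 117) = -40*(-12*(1 + 8*2*(-16)⁶) + 117) = -40*(-12*(1 + 8*2*16777216) + 117) = -40*(-12*(1 + 268435456) + 117) = -40*(-12*268435457 + 117) = -40*(-3221225484 + 117) = -40*(-3221225367) = 128849014680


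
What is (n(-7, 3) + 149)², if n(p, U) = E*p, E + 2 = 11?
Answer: 7396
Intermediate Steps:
E = 9 (E = -2 + 11 = 9)
n(p, U) = 9*p
(n(-7, 3) + 149)² = (9*(-7) + 149)² = (-63 + 149)² = 86² = 7396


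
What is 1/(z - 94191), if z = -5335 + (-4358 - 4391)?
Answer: -1/108275 ≈ -9.2357e-6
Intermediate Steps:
z = -14084 (z = -5335 - 8749 = -14084)
1/(z - 94191) = 1/(-14084 - 94191) = 1/(-108275) = -1/108275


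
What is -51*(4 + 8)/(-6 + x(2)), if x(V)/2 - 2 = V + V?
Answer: -102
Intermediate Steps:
x(V) = 4 + 4*V (x(V) = 4 + 2*(V + V) = 4 + 2*(2*V) = 4 + 4*V)
-51*(4 + 8)/(-6 + x(2)) = -51*(4 + 8)/(-6 + (4 + 4*2)) = -612/(-6 + (4 + 8)) = -612/(-6 + 12) = -612/6 = -51*2 = -102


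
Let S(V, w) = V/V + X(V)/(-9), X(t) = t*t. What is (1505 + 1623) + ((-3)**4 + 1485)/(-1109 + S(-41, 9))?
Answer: 36436490/11653 ≈ 3126.8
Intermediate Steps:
X(t) = t**2
S(V, w) = 1 - V**2/9 (S(V, w) = V/V + V**2/(-9) = 1 + V**2*(-1/9) = 1 - V**2/9)
(1505 + 1623) + ((-3)**4 + 1485)/(-1109 + S(-41, 9)) = (1505 + 1623) + ((-3)**4 + 1485)/(-1109 + (1 - 1/9*(-41)**2)) = 3128 + (81 + 1485)/(-1109 + (1 - 1/9*1681)) = 3128 + 1566/(-1109 + (1 - 1681/9)) = 3128 + 1566/(-1109 - 1672/9) = 3128 + 1566/(-11653/9) = 3128 + 1566*(-9/11653) = 3128 - 14094/11653 = 36436490/11653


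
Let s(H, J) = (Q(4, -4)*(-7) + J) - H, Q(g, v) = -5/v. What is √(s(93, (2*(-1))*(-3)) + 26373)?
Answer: √105109/2 ≈ 162.10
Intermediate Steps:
s(H, J) = -35/4 + J - H (s(H, J) = (-5/(-4)*(-7) + J) - H = (-5*(-¼)*(-7) + J) - H = ((5/4)*(-7) + J) - H = (-35/4 + J) - H = -35/4 + J - H)
√(s(93, (2*(-1))*(-3)) + 26373) = √((-35/4 + (2*(-1))*(-3) - 1*93) + 26373) = √((-35/4 - 2*(-3) - 93) + 26373) = √((-35/4 + 6 - 93) + 26373) = √(-383/4 + 26373) = √(105109/4) = √105109/2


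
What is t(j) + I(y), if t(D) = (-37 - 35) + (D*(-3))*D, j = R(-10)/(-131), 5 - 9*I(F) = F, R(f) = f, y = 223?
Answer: -14864126/154449 ≈ -96.240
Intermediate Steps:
I(F) = 5/9 - F/9
j = 10/131 (j = -10/(-131) = -10*(-1/131) = 10/131 ≈ 0.076336)
t(D) = -72 - 3*D² (t(D) = -72 + (-3*D)*D = -72 - 3*D²)
t(j) + I(y) = (-72 - 3*(10/131)²) + (5/9 - ⅑*223) = (-72 - 3*100/17161) + (5/9 - 223/9) = (-72 - 300/17161) - 218/9 = -1235892/17161 - 218/9 = -14864126/154449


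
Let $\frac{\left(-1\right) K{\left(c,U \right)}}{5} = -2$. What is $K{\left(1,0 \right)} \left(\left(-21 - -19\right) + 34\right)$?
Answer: $320$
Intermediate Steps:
$K{\left(c,U \right)} = 10$ ($K{\left(c,U \right)} = \left(-5\right) \left(-2\right) = 10$)
$K{\left(1,0 \right)} \left(\left(-21 - -19\right) + 34\right) = 10 \left(\left(-21 - -19\right) + 34\right) = 10 \left(\left(-21 + 19\right) + 34\right) = 10 \left(-2 + 34\right) = 10 \cdot 32 = 320$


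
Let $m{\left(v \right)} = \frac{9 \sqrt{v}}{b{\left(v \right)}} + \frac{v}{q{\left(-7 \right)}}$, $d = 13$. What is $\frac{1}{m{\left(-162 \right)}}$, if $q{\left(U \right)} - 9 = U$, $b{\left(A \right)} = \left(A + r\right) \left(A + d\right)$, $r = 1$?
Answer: $- \frac{575472121}{46613241963} - \frac{23989 i \sqrt{2}}{46613241963} \approx -0.012346 - 7.2781 \cdot 10^{-7} i$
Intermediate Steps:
$b{\left(A \right)} = \left(1 + A\right) \left(13 + A\right)$ ($b{\left(A \right)} = \left(A + 1\right) \left(A + 13\right) = \left(1 + A\right) \left(13 + A\right)$)
$q{\left(U \right)} = 9 + U$
$m{\left(v \right)} = \frac{v}{2} + \frac{9 \sqrt{v}}{13 + v^{2} + 14 v}$ ($m{\left(v \right)} = \frac{9 \sqrt{v}}{13 + v^{2} + 14 v} + \frac{v}{9 - 7} = \frac{9 \sqrt{v}}{13 + v^{2} + 14 v} + \frac{v}{2} = \frac{v}{2} + \frac{9 \sqrt{v}}{13 + v^{2} + 14 v}$)
$\frac{1}{m{\left(-162 \right)}} = \frac{1}{\frac{1}{2} \frac{1}{13 + \left(-162\right)^{2} + 14 \left(-162\right)} \left(18 \sqrt{-162} - 162 \left(13 + \left(-162\right)^{2} + 14 \left(-162\right)\right)\right)} = \frac{1}{\frac{1}{2} \frac{1}{13 + 26244 - 2268} \left(18 \cdot 9 i \sqrt{2} - 162 \left(13 + 26244 - 2268\right)\right)} = \frac{1}{\frac{1}{2} \cdot \frac{1}{23989} \left(162 i \sqrt{2} - 3886218\right)} = \frac{1}{\frac{1}{2} \cdot \frac{1}{23989} \left(-3886218 + 162 i \sqrt{2}\right)} = \frac{1}{-81 + \frac{81 i \sqrt{2}}{23989}}$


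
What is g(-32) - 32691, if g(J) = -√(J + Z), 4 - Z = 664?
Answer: -32691 - 2*I*√173 ≈ -32691.0 - 26.306*I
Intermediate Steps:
Z = -660 (Z = 4 - 1*664 = 4 - 664 = -660)
g(J) = -√(-660 + J) (g(J) = -√(J - 660) = -√(-660 + J))
g(-32) - 32691 = -√(-660 - 32) - 32691 = -√(-692) - 32691 = -2*I*√173 - 32691 = -32691 - 2*I*√173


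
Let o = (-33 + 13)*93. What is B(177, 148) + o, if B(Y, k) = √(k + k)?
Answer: -1860 + 2*√74 ≈ -1842.8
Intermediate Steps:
o = -1860 (o = -20*93 = -1860)
B(Y, k) = √2*√k (B(Y, k) = √(2*k) = √2*√k)
B(177, 148) + o = √2*√148 - 1860 = √2*(2*√37) - 1860 = 2*√74 - 1860 = -1860 + 2*√74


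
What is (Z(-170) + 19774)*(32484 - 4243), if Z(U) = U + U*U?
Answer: 1369801464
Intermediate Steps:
Z(U) = U + U²
(Z(-170) + 19774)*(32484 - 4243) = (-170*(1 - 170) + 19774)*(32484 - 4243) = (-170*(-169) + 19774)*28241 = (28730 + 19774)*28241 = 48504*28241 = 1369801464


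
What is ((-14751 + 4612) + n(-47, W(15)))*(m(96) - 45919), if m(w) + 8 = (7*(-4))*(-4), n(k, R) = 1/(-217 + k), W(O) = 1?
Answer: 11148443005/24 ≈ 4.6452e+8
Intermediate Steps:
m(w) = 104 (m(w) = -8 + (7*(-4))*(-4) = -8 - 28*(-4) = -8 + 112 = 104)
((-14751 + 4612) + n(-47, W(15)))*(m(96) - 45919) = ((-14751 + 4612) + 1/(-217 - 47))*(104 - 45919) = (-10139 + 1/(-264))*(-45815) = (-10139 - 1/264)*(-45815) = -2676697/264*(-45815) = 11148443005/24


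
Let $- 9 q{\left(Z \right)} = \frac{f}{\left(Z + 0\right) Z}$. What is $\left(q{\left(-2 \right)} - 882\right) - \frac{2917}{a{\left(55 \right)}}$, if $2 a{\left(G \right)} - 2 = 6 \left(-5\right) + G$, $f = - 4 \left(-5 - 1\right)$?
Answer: $- \frac{29666}{27} \approx -1098.7$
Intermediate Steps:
$f = 24$ ($f = \left(-4\right) \left(-6\right) = 24$)
$a{\left(G \right)} = -14 + \frac{G}{2}$ ($a{\left(G \right)} = 1 + \frac{6 \left(-5\right) + G}{2} = 1 + \frac{-30 + G}{2} = 1 + \left(-15 + \frac{G}{2}\right) = -14 + \frac{G}{2}$)
$q{\left(Z \right)} = - \frac{8}{3 Z^{2}}$ ($q{\left(Z \right)} = - \frac{24 \frac{1}{\left(Z + 0\right) Z}}{9} = - \frac{24 \frac{1}{Z Z}}{9} = - \frac{24 \frac{1}{Z^{2}}}{9} = - \frac{8}{3 Z^{2}}$)
$\left(q{\left(-2 \right)} - 882\right) - \frac{2917}{a{\left(55 \right)}} = \left(- \frac{8}{3 \cdot 4} - 882\right) - \frac{2917}{-14 + \frac{1}{2} \cdot 55} = \left(\left(- \frac{8}{3}\right) \frac{1}{4} - 882\right) - \frac{2917}{-14 + \frac{55}{2}} = \left(- \frac{2}{3} - 882\right) - \frac{2917}{\frac{27}{2}} = - \frac{2648}{3} - \frac{5834}{27} = - \frac{29666}{27}$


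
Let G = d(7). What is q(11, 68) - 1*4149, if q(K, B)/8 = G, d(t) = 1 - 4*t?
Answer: -4365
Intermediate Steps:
G = -27 (G = 1 - 4*7 = 1 - 28 = -27)
q(K, B) = -216 (q(K, B) = 8*(-27) = -216)
q(11, 68) - 1*4149 = -216 - 1*4149 = -216 - 4149 = -4365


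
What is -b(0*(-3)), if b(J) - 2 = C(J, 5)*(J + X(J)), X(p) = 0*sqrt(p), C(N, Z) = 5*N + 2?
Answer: -2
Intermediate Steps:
C(N, Z) = 2 + 5*N
X(p) = 0
b(J) = 2 + J*(2 + 5*J) (b(J) = 2 + (2 + 5*J)*(J + 0) = 2 + (2 + 5*J)*J = 2 + J*(2 + 5*J))
-b(0*(-3)) = -(2 + (0*(-3))*(2 + 5*(0*(-3)))) = -(2 + 0*(2 + 5*0)) = -(2 + 0*(2 + 0)) = -(2 + 0*2) = -(2 + 0) = -1*2 = -2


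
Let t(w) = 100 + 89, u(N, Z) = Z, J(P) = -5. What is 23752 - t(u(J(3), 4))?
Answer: 23563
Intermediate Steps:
t(w) = 189
23752 - t(u(J(3), 4)) = 23752 - 1*189 = 23752 - 189 = 23563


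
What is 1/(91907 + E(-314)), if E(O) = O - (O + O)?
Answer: 1/92221 ≈ 1.0844e-5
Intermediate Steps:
E(O) = -O (E(O) = O - 2*O = -O)
1/(91907 + E(-314)) = 1/(91907 - 1*(-314)) = 1/(91907 + 314) = 1/92221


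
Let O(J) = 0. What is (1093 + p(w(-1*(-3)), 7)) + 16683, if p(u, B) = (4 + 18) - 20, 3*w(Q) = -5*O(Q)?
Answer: 17778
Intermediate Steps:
w(Q) = 0 (w(Q) = (-5*0)/3 = (1/3)*0 = 0)
p(u, B) = 2 (p(u, B) = 22 - 20 = 2)
(1093 + p(w(-1*(-3)), 7)) + 16683 = (1093 + 2) + 16683 = 1095 + 16683 = 17778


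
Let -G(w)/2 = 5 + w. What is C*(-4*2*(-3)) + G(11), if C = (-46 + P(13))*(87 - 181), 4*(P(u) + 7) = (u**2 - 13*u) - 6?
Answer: 122920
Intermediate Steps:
P(u) = -17/2 - 13*u/4 + u**2/4 (P(u) = -7 + ((u**2 - 13*u) - 6)/4 = -7 + (-6 + u**2 - 13*u)/4 = -7 + (-3/2 - 13*u/4 + u**2/4) = -17/2 - 13*u/4 + u**2/4)
G(w) = -10 - 2*w (G(w) = -2*(5 + w) = -10 - 2*w)
C = 5123 (C = (-46 + (-17/2 - 13/4*13 + (1/4)*13**2))*(87 - 181) = (-46 + (-17/2 - 169/4 + (1/4)*169))*(-94) = (-46 + (-17/2 - 169/4 + 169/4))*(-94) = (-46 - 17/2)*(-94) = -109/2*(-94) = 5123)
C*(-4*2*(-3)) + G(11) = 5123*(-4*2*(-3)) + (-10 - 2*11) = 5123*(-8*(-3)) + (-10 - 22) = 5123*24 - 32 = 122952 - 32 = 122920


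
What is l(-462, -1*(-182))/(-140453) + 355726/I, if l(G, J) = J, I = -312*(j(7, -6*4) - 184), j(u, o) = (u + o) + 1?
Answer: 24975713539/4382133600 ≈ 5.6994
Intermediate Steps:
j(u, o) = 1 + o + u (j(u, o) = (o + u) + 1 = 1 + o + u)
I = 62400 (I = -312*((1 - 6*4 + 7) - 184) = -312*((1 - 24 + 7) - 184) = -312*(-16 - 184) = -312*(-200) = 62400)
l(-462, -1*(-182))/(-140453) + 355726/I = -1*(-182)/(-140453) + 355726/62400 = 182*(-1/140453) + 355726*(1/62400) = -182/140453 + 177863/31200 = 24975713539/4382133600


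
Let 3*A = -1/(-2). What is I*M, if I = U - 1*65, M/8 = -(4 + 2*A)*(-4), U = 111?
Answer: 19136/3 ≈ 6378.7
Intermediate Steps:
A = 1/6 (A = (-1/(-2))/3 = (-1*(-1/2))/3 = (1/3)*(1/2) = 1/6 ≈ 0.16667)
M = 416/3 (M = 8*(-(4 + 2*(1/6))*(-4)) = 8*(-(4 + 1/3)*(-4)) = 8*(-1*13/3*(-4)) = 8*(-13/3*(-4)) = 8*(52/3) = 416/3 ≈ 138.67)
I = 46 (I = 111 - 1*65 = 111 - 65 = 46)
I*M = 46*(416/3) = 19136/3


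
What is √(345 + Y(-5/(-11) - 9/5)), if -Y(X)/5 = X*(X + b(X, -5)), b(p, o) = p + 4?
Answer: √1070265/55 ≈ 18.810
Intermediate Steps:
b(p, o) = 4 + p
Y(X) = -5*X*(4 + 2*X) (Y(X) = -5*X*(X + (4 + X)) = -5*X*(4 + 2*X))
√(345 + Y(-5/(-11) - 9/5)) = √(345 - 10*(-5/(-11) - 9/5)*(2 + (-5/(-11) - 9/5))) = √(345 - 10*(-5*(-1/11) - 9*⅕)*(2 + (-5*(-1/11) - 9*⅕))) = √(345 - 10*(5/11 - 9/5)*(2 + (5/11 - 9/5))) = √(345 - 10*(-74/55)*(2 - 74/55)) = √(345 - 10*(-74/55)*36/55) = √(345 + 5328/605) = √(214053/605) = √1070265/55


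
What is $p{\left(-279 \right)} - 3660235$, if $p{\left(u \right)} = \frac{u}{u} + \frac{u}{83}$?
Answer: $- \frac{303799701}{83} \approx -3.6602 \cdot 10^{6}$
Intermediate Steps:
$p{\left(u \right)} = 1 + \frac{u}{83}$ ($p{\left(u \right)} = 1 + u \frac{1}{83} = 1 + \frac{u}{83}$)
$p{\left(-279 \right)} - 3660235 = \left(1 + \frac{1}{83} \left(-279\right)\right) - 3660235 = \left(1 - \frac{279}{83}\right) - 3660235 = - \frac{196}{83} - 3660235 = - \frac{303799701}{83}$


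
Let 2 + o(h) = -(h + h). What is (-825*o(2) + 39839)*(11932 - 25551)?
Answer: -609981391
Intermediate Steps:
o(h) = -2 - 2*h (o(h) = -2 - (h + h) = -2 - 2*h)
(-825*o(2) + 39839)*(11932 - 25551) = (-825*(-2 - 2*2) + 39839)*(11932 - 25551) = (-825*(-2 - 4) + 39839)*(-13619) = (-825*(-6) + 39839)*(-13619) = (4950 + 39839)*(-13619) = 44789*(-13619) = -609981391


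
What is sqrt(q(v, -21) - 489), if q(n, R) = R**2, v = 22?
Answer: 4*I*sqrt(3) ≈ 6.9282*I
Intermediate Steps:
sqrt(q(v, -21) - 489) = sqrt((-21)**2 - 489) = sqrt(441 - 489) = sqrt(-48) = 4*I*sqrt(3)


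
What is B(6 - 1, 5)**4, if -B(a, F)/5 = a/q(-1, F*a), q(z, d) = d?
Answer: 1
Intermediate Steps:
B(a, F) = -5/F (B(a, F) = -5*a/(F*a) = -5*a*1/(F*a) = -5/F)
B(6 - 1, 5)**4 = (-5/5)**4 = (-5*1/5)**4 = (-1)**4 = 1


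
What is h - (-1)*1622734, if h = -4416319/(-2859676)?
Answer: 4640497890503/2859676 ≈ 1.6227e+6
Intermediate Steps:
h = 4416319/2859676 (h = -4416319*(-1/2859676) = 4416319/2859676 ≈ 1.5443)
h - (-1)*1622734 = 4416319/2859676 - (-1)*1622734 = 4416319/2859676 - 1*(-1622734) = 4416319/2859676 + 1622734 = 4640497890503/2859676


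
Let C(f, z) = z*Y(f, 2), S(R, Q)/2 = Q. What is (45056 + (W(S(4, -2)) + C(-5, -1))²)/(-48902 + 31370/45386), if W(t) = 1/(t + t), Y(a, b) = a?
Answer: -65471687765/71021913664 ≈ -0.92185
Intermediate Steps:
S(R, Q) = 2*Q
W(t) = 1/(2*t)
C(f, z) = f*z (C(f, z) = z*f = f*z)
(45056 + (W(S(4, -2)) + C(-5, -1))²)/(-48902 + 31370/45386) = (45056 + (1/(2*((2*(-2)))) - 5*(-1))²)/(-48902 + 31370/45386) = (45056 + ((½)/(-4) + 5)²)/(-48902 + 31370*(1/45386)) = (45056 + ((½)*(-¼) + 5)²)/(-48902 + 15685/22693) = (45056 + (-⅛ + 5)²)/(-1109717401/22693) = (45056 + (39/8)²)*(-22693/1109717401) = (45056 + 1521/64)*(-22693/1109717401) = (2885105/64)*(-22693/1109717401) = -65471687765/71021913664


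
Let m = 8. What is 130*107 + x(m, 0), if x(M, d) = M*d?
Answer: 13910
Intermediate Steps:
130*107 + x(m, 0) = 130*107 + 8*0 = 13910 + 0 = 13910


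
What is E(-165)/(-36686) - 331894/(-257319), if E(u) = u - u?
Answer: 331894/257319 ≈ 1.2898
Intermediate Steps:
E(u) = 0
E(-165)/(-36686) - 331894/(-257319) = 0/(-36686) - 331894/(-257319) = 0*(-1/36686) - 331894*(-1/257319) = 0 + 331894/257319 = 331894/257319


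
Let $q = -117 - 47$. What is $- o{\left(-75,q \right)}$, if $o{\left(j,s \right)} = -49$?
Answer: $49$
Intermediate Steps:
$q = -164$ ($q = -117 - 47 = -164$)
$- o{\left(-75,q \right)} = \left(-1\right) \left(-49\right) = 49$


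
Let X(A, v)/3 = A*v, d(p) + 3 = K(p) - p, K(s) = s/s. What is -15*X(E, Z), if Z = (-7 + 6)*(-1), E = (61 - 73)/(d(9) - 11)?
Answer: -270/11 ≈ -24.545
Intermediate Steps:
K(s) = 1
d(p) = -2 - p (d(p) = -3 + (1 - p) = -2 - p)
E = 6/11 (E = (61 - 73)/((-2 - 1*9) - 11) = -12/((-2 - 9) - 11) = -12/(-11 - 11) = -12/(-22) = -12*(-1/22) = 6/11 ≈ 0.54545)
Z = 1 (Z = -1*(-1) = 1)
X(A, v) = 3*A*v (X(A, v) = 3*(A*v) = 3*A*v)
-15*X(E, Z) = -45*6/11 = -15*18/11 = -270/11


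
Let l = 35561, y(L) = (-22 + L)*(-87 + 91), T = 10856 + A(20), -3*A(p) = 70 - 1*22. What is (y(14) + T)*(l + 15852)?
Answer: 555671704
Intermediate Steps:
A(p) = -16 (A(p) = -(70 - 1*22)/3 = -(70 - 22)/3 = -1/3*48 = -16)
T = 10840 (T = 10856 - 16 = 10840)
y(L) = -88 + 4*L (y(L) = (-22 + L)*4 = -88 + 4*L)
(y(14) + T)*(l + 15852) = ((-88 + 4*14) + 10840)*(35561 + 15852) = ((-88 + 56) + 10840)*51413 = (-32 + 10840)*51413 = 10808*51413 = 555671704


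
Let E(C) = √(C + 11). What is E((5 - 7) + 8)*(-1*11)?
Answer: -11*√17 ≈ -45.354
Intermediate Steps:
E(C) = √(11 + C)
E((5 - 7) + 8)*(-1*11) = √(11 + ((5 - 7) + 8))*(-1*11) = √(11 + (-2 + 8))*(-11) = √(11 + 6)*(-11) = √17*(-11) = -11*√17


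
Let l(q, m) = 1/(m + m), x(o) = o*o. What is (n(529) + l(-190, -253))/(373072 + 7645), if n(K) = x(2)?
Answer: 2023/192642802 ≈ 1.0501e-5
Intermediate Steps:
x(o) = o**2
l(q, m) = 1/(2*m)
n(K) = 4 (n(K) = 2**2 = 4)
(n(529) + l(-190, -253))/(373072 + 7645) = (4 + (1/2)/(-253))/(373072 + 7645) = (4 + (1/2)*(-1/253))/380717 = (4 - 1/506)*(1/380717) = (2023/506)*(1/380717) = 2023/192642802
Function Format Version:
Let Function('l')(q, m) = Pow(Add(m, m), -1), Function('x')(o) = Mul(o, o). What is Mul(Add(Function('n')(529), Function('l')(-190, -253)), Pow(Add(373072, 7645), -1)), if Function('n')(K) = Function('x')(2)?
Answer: Rational(2023, 192642802) ≈ 1.0501e-5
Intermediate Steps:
Function('x')(o) = Pow(o, 2)
Function('l')(q, m) = Mul(Rational(1, 2), Pow(m, -1)) (Function('l')(q, m) = Pow(Mul(2, m), -1) = Mul(Rational(1, 2), Pow(m, -1)))
Function('n')(K) = 4 (Function('n')(K) = Pow(2, 2) = 4)
Mul(Add(Function('n')(529), Function('l')(-190, -253)), Pow(Add(373072, 7645), -1)) = Mul(Add(4, Mul(Rational(1, 2), Pow(-253, -1))), Pow(Add(373072, 7645), -1)) = Mul(Add(4, Mul(Rational(1, 2), Rational(-1, 253))), Pow(380717, -1)) = Mul(Add(4, Rational(-1, 506)), Rational(1, 380717)) = Mul(Rational(2023, 506), Rational(1, 380717)) = Rational(2023, 192642802)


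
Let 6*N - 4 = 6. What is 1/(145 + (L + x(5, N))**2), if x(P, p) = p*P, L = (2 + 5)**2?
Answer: 9/30889 ≈ 0.00029137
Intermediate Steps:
N = 5/3 (N = 2/3 + (1/6)*6 = 2/3 + 1 = 5/3 ≈ 1.6667)
L = 49 (L = 7**2 = 49)
x(P, p) = P*p
1/(145 + (L + x(5, N))**2) = 1/(145 + (49 + 5*(5/3))**2) = 1/(145 + (49 + 25/3)**2) = 1/(145 + (172/3)**2) = 1/(145 + 29584/9) = 1/(30889/9) = 9/30889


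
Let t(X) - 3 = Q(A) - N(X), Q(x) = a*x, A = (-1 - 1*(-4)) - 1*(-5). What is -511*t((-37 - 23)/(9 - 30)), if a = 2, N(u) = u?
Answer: -8249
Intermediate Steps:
A = 8 (A = (-1 + 4) + 5 = 3 + 5 = 8)
Q(x) = 2*x
t(X) = 19 - X (t(X) = 3 + (2*8 - X) = 3 + (16 - X) = 19 - X)
-511*t((-37 - 23)/(9 - 30)) = -511*(19 - (-37 - 23)/(9 - 30)) = -511*(19 - (-60)/(-21)) = -511*(19 - (-60)*(-1)/21) = -511*(19 - 1*20/7) = -511*(19 - 20/7) = -511*113/7 = -8249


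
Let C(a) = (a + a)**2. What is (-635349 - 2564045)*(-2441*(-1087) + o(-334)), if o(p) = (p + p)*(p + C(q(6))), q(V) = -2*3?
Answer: -8895233546078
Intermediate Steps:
q(V) = -6
C(a) = 4*a**2 (C(a) = (2*a)**2 = 4*a**2)
o(p) = 2*p*(144 + p) (o(p) = (p + p)*(p + 4*(-6)**2) = (2*p)*(p + 4*36) = (2*p)*(p + 144) = (2*p)*(144 + p) = 2*p*(144 + p))
(-635349 - 2564045)*(-2441*(-1087) + o(-334)) = (-635349 - 2564045)*(-2441*(-1087) + 2*(-334)*(144 - 334)) = -3199394*(2653367 + 2*(-334)*(-190)) = -3199394*(2653367 + 126920) = -3199394*2780287 = -8895233546078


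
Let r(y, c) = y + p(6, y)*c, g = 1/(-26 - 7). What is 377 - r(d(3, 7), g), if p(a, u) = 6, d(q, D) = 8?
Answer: 4061/11 ≈ 369.18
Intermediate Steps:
g = -1/33 (g = 1/(-33) = -1/33 ≈ -0.030303)
r(y, c) = y + 6*c
377 - r(d(3, 7), g) = 377 - (8 + 6*(-1/33)) = 377 - (8 - 2/11) = 377 - 1*86/11 = 377 - 86/11 = 4061/11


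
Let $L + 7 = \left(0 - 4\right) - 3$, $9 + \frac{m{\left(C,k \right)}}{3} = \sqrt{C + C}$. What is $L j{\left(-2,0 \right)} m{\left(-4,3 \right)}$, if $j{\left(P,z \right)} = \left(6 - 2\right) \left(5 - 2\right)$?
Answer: $4536 - 1008 i \sqrt{2} \approx 4536.0 - 1425.5 i$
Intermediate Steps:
$j{\left(P,z \right)} = 12$ ($j{\left(P,z \right)} = 4 \cdot 3 = 12$)
$m{\left(C,k \right)} = -27 + 3 \sqrt{2} \sqrt{C}$ ($m{\left(C,k \right)} = -27 + 3 \sqrt{C + C} = -27 + 3 \sqrt{2 C} = -27 + 3 \sqrt{2} \sqrt{C}$)
$L = -14$ ($L = -7 + \left(\left(0 - 4\right) - 3\right) = -7 - 7 = -14$)
$L j{\left(-2,0 \right)} m{\left(-4,3 \right)} = \left(-14\right) 12 \left(-27 + 3 \sqrt{2} \sqrt{-4}\right) = - 168 \left(-27 + 3 \sqrt{2} \cdot 2 i\right) = - 168 \left(-27 + 6 i \sqrt{2}\right) = 4536 - 1008 i \sqrt{2}$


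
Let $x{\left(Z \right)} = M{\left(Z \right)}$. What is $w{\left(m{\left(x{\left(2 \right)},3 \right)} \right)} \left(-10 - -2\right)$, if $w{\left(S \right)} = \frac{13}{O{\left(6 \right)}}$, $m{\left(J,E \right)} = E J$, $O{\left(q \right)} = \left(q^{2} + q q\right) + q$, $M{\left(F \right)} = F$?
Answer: $- \frac{4}{3} \approx -1.3333$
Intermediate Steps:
$x{\left(Z \right)} = Z$
$O{\left(q \right)} = q + 2 q^{2}$ ($O{\left(q \right)} = \left(q^{2} + q^{2}\right) + q = 2 q^{2} + q = q + 2 q^{2}$)
$w{\left(S \right)} = \frac{1}{6}$ ($w{\left(S \right)} = \frac{13}{6 \left(1 + 2 \cdot 6\right)} = \frac{13}{6 \left(1 + 12\right)} = \frac{13}{6 \cdot 13} = \frac{13}{78} = 13 \cdot \frac{1}{78} = \frac{1}{6}$)
$w{\left(m{\left(x{\left(2 \right)},3 \right)} \right)} \left(-10 - -2\right) = \frac{-10 - -2}{6} = \frac{-10 + 2}{6} = \frac{1}{6} \left(-8\right) = - \frac{4}{3}$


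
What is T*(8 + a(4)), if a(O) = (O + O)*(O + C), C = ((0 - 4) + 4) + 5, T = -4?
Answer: -320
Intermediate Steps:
C = 5 (C = (-4 + 4) + 5 = 0 + 5 = 5)
a(O) = 2*O*(5 + O) (a(O) = (O + O)*(O + 5) = (2*O)*(5 + O) = 2*O*(5 + O))
T*(8 + a(4)) = -4*(8 + 2*4*(5 + 4)) = -4*(8 + 2*4*9) = -4*(8 + 72) = -4*80 = -320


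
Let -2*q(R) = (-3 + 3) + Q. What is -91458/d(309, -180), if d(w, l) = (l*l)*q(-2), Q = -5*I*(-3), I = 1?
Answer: 5081/13500 ≈ 0.37637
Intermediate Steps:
Q = 15 (Q = -5*1*(-3) = -5*(-3) = 15)
q(R) = -15/2 (q(R) = -((-3 + 3) + 15)/2 = -(0 + 15)/2 = -½*15 = -15/2)
d(w, l) = -15*l²/2 (d(w, l) = (l*l)*(-15/2) = l²*(-15/2) = -15*l²/2)
-91458/d(309, -180) = -91458/((-15/2*(-180)²)) = -91458/((-15/2*32400)) = -91458/(-243000) = -91458*(-1/243000) = 5081/13500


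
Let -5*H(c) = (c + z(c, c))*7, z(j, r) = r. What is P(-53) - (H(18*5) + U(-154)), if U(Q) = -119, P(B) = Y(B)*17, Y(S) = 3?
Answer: 422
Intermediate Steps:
P(B) = 51 (P(B) = 3*17 = 51)
H(c) = -14*c/5 (H(c) = -(c + c)*7/5 = -2*c*7/5 = -14*c/5)
P(-53) - (H(18*5) + U(-154)) = 51 - (-252*5/5 - 119) = 51 - (-14/5*90 - 119) = 51 - (-252 - 119) = 51 - 1*(-371) = 51 + 371 = 422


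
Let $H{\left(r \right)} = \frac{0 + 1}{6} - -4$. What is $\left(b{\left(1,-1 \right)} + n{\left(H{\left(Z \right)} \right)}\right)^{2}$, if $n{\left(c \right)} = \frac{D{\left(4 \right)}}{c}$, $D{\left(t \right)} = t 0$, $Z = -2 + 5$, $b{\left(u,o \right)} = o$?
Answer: $1$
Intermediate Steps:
$Z = 3$
$D{\left(t \right)} = 0$
$H{\left(r \right)} = \frac{25}{6}$ ($H{\left(r \right)} = 1 \cdot \frac{1}{6} + 4 = \frac{1}{6} + 4 = \frac{25}{6}$)
$n{\left(c \right)} = 0$ ($n{\left(c \right)} = \frac{0}{c} = 0$)
$\left(b{\left(1,-1 \right)} + n{\left(H{\left(Z \right)} \right)}\right)^{2} = \left(-1 + 0\right)^{2} = \left(-1\right)^{2} = 1$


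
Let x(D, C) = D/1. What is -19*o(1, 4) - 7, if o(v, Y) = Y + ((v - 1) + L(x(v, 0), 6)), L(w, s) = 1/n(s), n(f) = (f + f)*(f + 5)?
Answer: -10975/132 ≈ -83.144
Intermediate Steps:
n(f) = 2*f*(5 + f) (n(f) = (2*f)*(5 + f) = 2*f*(5 + f))
x(D, C) = D (x(D, C) = D*1 = D)
L(w, s) = 1/(2*s*(5 + s))
o(v, Y) = -131/132 + Y + v (o(v, Y) = Y + ((v - 1) + (½)/(6*(5 + 6))) = Y + ((-1 + v) + (½)*(⅙)/11) = Y + ((-1 + v) + (½)*(⅙)*(1/11)) = Y + ((-1 + v) + 1/132) = Y + (-131/132 + v) = -131/132 + Y + v)
-19*o(1, 4) - 7 = -19*(-131/132 + 4 + 1) - 7 = -19*529/132 - 7 = -10051/132 - 7 = -10975/132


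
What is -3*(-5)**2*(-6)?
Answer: 450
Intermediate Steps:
-3*(-5)**2*(-6) = -3*25*(-6) = -75*(-6) = 450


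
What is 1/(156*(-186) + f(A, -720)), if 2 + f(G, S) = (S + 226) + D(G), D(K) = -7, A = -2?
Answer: -1/29519 ≈ -3.3877e-5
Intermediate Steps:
f(G, S) = 217 + S (f(G, S) = -2 + ((S + 226) - 7) = -2 + ((226 + S) - 7) = -2 + (219 + S) = 217 + S)
1/(156*(-186) + f(A, -720)) = 1/(156*(-186) + (217 - 720)) = 1/(-29016 - 503) = 1/(-29519) = -1/29519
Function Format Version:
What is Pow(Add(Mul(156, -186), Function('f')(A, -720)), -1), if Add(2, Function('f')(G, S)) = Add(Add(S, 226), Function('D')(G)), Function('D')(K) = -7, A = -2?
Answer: Rational(-1, 29519) ≈ -3.3877e-5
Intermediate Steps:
Function('f')(G, S) = Add(217, S) (Function('f')(G, S) = Add(-2, Add(Add(S, 226), -7)) = Add(-2, Add(Add(226, S), -7)) = Add(-2, Add(219, S)) = Add(217, S))
Pow(Add(Mul(156, -186), Function('f')(A, -720)), -1) = Pow(Add(Mul(156, -186), Add(217, -720)), -1) = Pow(Add(-29016, -503), -1) = Pow(-29519, -1) = Rational(-1, 29519)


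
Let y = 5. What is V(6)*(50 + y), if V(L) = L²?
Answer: 1980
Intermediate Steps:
V(6)*(50 + y) = 6²*(50 + 5) = 36*55 = 1980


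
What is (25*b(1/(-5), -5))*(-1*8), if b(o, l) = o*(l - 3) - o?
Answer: -360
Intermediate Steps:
b(o, l) = -o + o*(-3 + l) (b(o, l) = o*(-3 + l) - o = -o + o*(-3 + l))
(25*b(1/(-5), -5))*(-1*8) = (25*((-4 - 5)/(-5)))*(-1*8) = (25*(-⅕*(-9)))*(-8) = (25*(9/5))*(-8) = 45*(-8) = -360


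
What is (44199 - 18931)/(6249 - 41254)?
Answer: -25268/35005 ≈ -0.72184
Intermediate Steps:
(44199 - 18931)/(6249 - 41254) = 25268/(-35005) = 25268*(-1/35005) = -25268/35005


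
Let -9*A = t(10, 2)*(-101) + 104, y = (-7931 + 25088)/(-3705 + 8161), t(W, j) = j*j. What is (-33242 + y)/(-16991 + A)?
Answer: 444327585/226690088 ≈ 1.9601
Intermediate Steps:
t(W, j) = j²
y = 17157/4456 ≈ 3.8503
A = 100/3 (A = -(2²*(-101) + 104)/9 = -(4*(-101) + 104)/9 = -(-404 + 104)/9 = -⅑*(-300) = 100/3 ≈ 33.333)
(-33242 + y)/(-16991 + A) = (-33242 + 17157/4456)/(-16991 + 100/3) = -148109195/(4456*(-50873/3)) = -148109195/4456*(-3/50873) = 444327585/226690088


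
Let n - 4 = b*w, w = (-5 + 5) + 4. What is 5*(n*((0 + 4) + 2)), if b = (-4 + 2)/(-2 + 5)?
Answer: 40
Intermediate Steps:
w = 4 (w = 0 + 4 = 4)
b = -⅔ (b = -2/3 = -2*⅓ = -⅔ ≈ -0.66667)
n = 4/3 (n = 4 - ⅔*4 = 4 - 8/3 = 4/3 ≈ 1.3333)
5*(n*((0 + 4) + 2)) = 5*(4*((0 + 4) + 2)/3) = 5*(4*(4 + 2)/3) = 5*((4/3)*6) = 5*8 = 40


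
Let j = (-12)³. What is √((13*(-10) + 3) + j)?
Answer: I*√1855 ≈ 43.07*I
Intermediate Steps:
j = -1728
√((13*(-10) + 3) + j) = √((13*(-10) + 3) - 1728) = √((-130 + 3) - 1728) = √(-127 - 1728) = √(-1855) = I*√1855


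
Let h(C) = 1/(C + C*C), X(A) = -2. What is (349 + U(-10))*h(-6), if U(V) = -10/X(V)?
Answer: 59/5 ≈ 11.800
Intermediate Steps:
U(V) = 5 (U(V) = -10/(-2) = -10*(-½) = 5)
h(C) = 1/(C + C²)
(349 + U(-10))*h(-6) = (349 + 5)*(1/((-6)*(1 - 6))) = 354*(-⅙/(-5)) = 354*(-⅙*(-⅕)) = 354*(1/30) = 59/5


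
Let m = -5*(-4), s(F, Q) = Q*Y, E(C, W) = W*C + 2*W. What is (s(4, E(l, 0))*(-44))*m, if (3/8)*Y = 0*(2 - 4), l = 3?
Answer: 0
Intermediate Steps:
E(C, W) = 2*W + C*W (E(C, W) = C*W + 2*W = 2*W + C*W)
Y = 0 (Y = 8*(0*(2 - 4))/3 = 8*(0*(-2))/3 = (8/3)*0 = 0)
s(F, Q) = 0 (s(F, Q) = Q*0 = 0)
m = 20
(s(4, E(l, 0))*(-44))*m = (0*(-44))*20 = 0*20 = 0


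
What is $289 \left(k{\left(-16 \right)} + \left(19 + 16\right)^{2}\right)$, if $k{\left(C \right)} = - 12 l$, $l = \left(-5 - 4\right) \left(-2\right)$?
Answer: $291601$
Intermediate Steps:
$l = 18$ ($l = \left(-9\right) \left(-2\right) = 18$)
$k{\left(C \right)} = -216$ ($k{\left(C \right)} = \left(-12\right) 18 = -216$)
$289 \left(k{\left(-16 \right)} + \left(19 + 16\right)^{2}\right) = 289 \left(-216 + \left(19 + 16\right)^{2}\right) = 289 \left(-216 + 35^{2}\right) = 289 \left(-216 + 1225\right) = 289 \cdot 1009 = 291601$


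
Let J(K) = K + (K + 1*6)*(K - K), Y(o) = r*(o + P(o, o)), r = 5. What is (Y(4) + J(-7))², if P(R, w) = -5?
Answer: 144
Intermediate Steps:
Y(o) = -25 + 5*o (Y(o) = 5*(o - 5) = 5*(-5 + o) = -25 + 5*o)
J(K) = K (J(K) = K + (K + 6)*0 = K + (6 + K)*0 = K + 0 = K)
(Y(4) + J(-7))² = ((-25 + 5*4) - 7)² = ((-25 + 20) - 7)² = (-5 - 7)² = (-12)² = 144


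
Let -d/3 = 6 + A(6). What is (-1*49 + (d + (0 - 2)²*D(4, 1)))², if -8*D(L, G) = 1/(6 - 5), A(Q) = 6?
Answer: 29241/4 ≈ 7310.3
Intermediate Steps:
D(L, G) = -⅛ (D(L, G) = -1/(8*(6 - 5)) = -⅛/1 = -⅛*1 = -⅛)
d = -36 (d = -3*(6 + 6) = -3*12 = -36)
(-1*49 + (d + (0 - 2)²*D(4, 1)))² = (-1*49 + (-36 + (0 - 2)²*(-⅛)))² = (-49 + (-36 + (-2)²*(-⅛)))² = (-49 + (-36 + 4*(-⅛)))² = (-49 + (-36 - ½))² = (-49 - 73/2)² = (-171/2)² = 29241/4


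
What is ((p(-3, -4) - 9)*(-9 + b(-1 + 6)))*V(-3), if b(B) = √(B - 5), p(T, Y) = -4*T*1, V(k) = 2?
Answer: -54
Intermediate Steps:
p(T, Y) = -4*T
b(B) = √(-5 + B)
((p(-3, -4) - 9)*(-9 + b(-1 + 6)))*V(-3) = ((-4*(-3) - 9)*(-9 + √(-5 + (-1 + 6))))*2 = ((12 - 9)*(-9 + √(-5 + 5)))*2 = (3*(-9 + √0))*2 = (3*(-9 + 0))*2 = (3*(-9))*2 = -27*2 = -54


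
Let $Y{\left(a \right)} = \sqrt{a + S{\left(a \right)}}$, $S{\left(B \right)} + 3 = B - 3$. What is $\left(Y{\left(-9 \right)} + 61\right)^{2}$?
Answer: $3697 + 244 i \sqrt{6} \approx 3697.0 + 597.68 i$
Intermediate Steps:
$S{\left(B \right)} = -6 + B$ ($S{\left(B \right)} = -3 + \left(B - 3\right) = -3 + \left(-3 + B\right) = -6 + B$)
$Y{\left(a \right)} = \sqrt{-6 + 2 a}$ ($Y{\left(a \right)} = \sqrt{a + \left(-6 + a\right)} = \sqrt{-6 + 2 a}$)
$\left(Y{\left(-9 \right)} + 61\right)^{2} = \left(\sqrt{-6 + 2 \left(-9\right)} + 61\right)^{2} = \left(\sqrt{-6 - 18} + 61\right)^{2} = \left(\sqrt{-24} + 61\right)^{2} = \left(2 i \sqrt{6} + 61\right)^{2} = \left(61 + 2 i \sqrt{6}\right)^{2}$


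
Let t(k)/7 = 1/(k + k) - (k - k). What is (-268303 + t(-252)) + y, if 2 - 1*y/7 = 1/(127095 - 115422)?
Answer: -8351300443/31128 ≈ -2.6829e+5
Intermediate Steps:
y = 163415/11673 (y = 14 - 7/(127095 - 115422) = 14 - 7/11673 = 163415/11673 ≈ 13.999)
t(k) = 7/(2*k) (t(k) = 7*(1/(k + k) - (k - k)) = 7*(1/(2*k) - 1*0) = 7*(1/(2*k) + 0) = 7*(1/(2*k)) = 7/(2*k))
(-268303 + t(-252)) + y = (-268303 + (7/2)/(-252)) + 163415/11673 = (-268303 + (7/2)*(-1/252)) + 163415/11673 = (-268303 - 1/72) + 163415/11673 = -19317817/72 + 163415/11673 = -8351300443/31128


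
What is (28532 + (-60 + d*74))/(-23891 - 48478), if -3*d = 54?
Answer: -27140/72369 ≈ -0.37502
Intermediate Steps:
d = -18 (d = -⅓*54 = -18)
(28532 + (-60 + d*74))/(-23891 - 48478) = (28532 + (-60 - 18*74))/(-23891 - 48478) = (28532 + (-60 - 1332))/(-72369) = (28532 - 1392)*(-1/72369) = 27140*(-1/72369) = -27140/72369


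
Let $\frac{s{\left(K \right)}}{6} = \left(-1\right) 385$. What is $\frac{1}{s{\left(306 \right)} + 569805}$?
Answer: $\frac{1}{567495} \approx 1.7621 \cdot 10^{-6}$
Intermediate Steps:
$s{\left(K \right)} = -2310$ ($s{\left(K \right)} = 6 \left(\left(-1\right) 385\right) = 6 \left(-385\right) = -2310$)
$\frac{1}{s{\left(306 \right)} + 569805} = \frac{1}{-2310 + 569805} = \frac{1}{567495}$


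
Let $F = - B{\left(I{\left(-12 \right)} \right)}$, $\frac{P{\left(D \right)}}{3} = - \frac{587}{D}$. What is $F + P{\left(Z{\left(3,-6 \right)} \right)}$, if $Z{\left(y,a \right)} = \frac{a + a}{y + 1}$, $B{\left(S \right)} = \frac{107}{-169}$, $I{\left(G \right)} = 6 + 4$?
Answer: $\frac{99310}{169} \approx 587.63$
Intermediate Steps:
$I{\left(G \right)} = 10$
$B{\left(S \right)} = - \frac{107}{169}$ ($B{\left(S \right)} = 107 \left(- \frac{1}{169}\right) = - \frac{107}{169}$)
$Z{\left(y,a \right)} = \frac{2 a}{1 + y}$
$P{\left(D \right)} = - \frac{1761}{D}$ ($P{\left(D \right)} = 3 \left(- \frac{587}{D}\right) = - \frac{1761}{D}$)
$F = \frac{107}{169}$ ($F = \left(-1\right) \left(- \frac{107}{169}\right) = \frac{107}{169} \approx 0.63314$)
$F + P{\left(Z{\left(3,-6 \right)} \right)} = \frac{107}{169} - \frac{1761}{2 \left(-6\right) \frac{1}{1 + 3}} = \frac{107}{169} - \frac{1761}{2 \left(-6\right) \frac{1}{4}} = \frac{107}{169} - \frac{1761}{-3} = \frac{107}{169} - -587 = \frac{107}{169} + 587 = \frac{99310}{169}$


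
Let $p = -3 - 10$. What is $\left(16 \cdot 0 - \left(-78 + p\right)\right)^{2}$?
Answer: $8281$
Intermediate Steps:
$p = -13$ ($p = -3 - 10 = -13$)
$\left(16 \cdot 0 - \left(-78 + p\right)\right)^{2} = \left(16 \cdot 0 + \left(78 - -13\right)\right)^{2} = \left(0 + \left(78 + 13\right)\right)^{2} = \left(0 + 91\right)^{2} = 91^{2} = 8281$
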